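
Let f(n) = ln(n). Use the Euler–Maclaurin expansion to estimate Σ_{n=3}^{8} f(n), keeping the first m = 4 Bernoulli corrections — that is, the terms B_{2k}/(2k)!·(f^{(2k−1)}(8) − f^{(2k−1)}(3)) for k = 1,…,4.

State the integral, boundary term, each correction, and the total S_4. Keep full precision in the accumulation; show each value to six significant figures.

S_4 ≈ 9.91146

Integral: ∫_3^8 ln(x) dx = 8.33970.
½[f(3) + f(8)] = ½[1.09861 + 2.07944] = 1.58903.
Integral + boundary = 9.92872.
Order-1 term: 1/12 · (0.125000 − 0.333333) = -0.0173611.
Running total after k=1: 9.91136.
Order-2 term: −1/720 · (0.00390625 − 0.0740741) = 9.74553e-05.
Running total after k=2: 9.91146.
Order-3 term: 1/30240 · (0.000732422 − 0.0987654) = -3.24183e-06.
Running total after k=3: 9.91146.
Order-4 term: −1/1209600 · (0.000343323 − 0.329218) = 2.71887e-07.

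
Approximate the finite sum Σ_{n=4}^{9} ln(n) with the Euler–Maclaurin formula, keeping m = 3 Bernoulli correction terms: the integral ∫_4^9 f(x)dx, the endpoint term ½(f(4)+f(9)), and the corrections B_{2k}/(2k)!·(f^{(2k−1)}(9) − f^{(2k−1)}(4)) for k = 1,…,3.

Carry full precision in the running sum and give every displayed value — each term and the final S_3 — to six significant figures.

Integral: ∫_4^9 ln(x) dx = 9.22984.
Endpoint term: (f(4) + f(9))/2 = (1.38629 + 2.19722)/2 = 1.79176.
Integral + boundary = 11.0216.
k=1: B_{2}/(2)! × [f^{(1)}(9) − f^{(1)}(4)] = 1/12 × (0.111111 − 0.250000) = -0.0115741.
Partial sum through k=1: 11.0100.
k=2: B_{4}/(4)! × [f^{(3)}(9) − f^{(3)}(4)] = −1/720 × (0.00274348 − 0.0312500) = 3.95924e-05.
Partial sum through k=2: 11.0101.
k=3: B_{6}/(6)! × [f^{(5)}(9) − f^{(5)}(4)] = 1/30240 × (0.000406442 − 0.0234375) = -7.61609e-07.

S_3 ≈ 11.0101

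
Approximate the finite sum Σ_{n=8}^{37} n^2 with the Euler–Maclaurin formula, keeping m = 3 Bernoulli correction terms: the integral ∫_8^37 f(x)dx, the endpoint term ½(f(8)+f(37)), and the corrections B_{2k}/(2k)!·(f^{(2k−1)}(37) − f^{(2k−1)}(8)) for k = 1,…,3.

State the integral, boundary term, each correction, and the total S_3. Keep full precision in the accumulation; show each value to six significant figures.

Integral: ∫_8^37 x^2 dx = 16713.7.
Endpoint term: (f(8) + f(37))/2 = (64.0000 + 1369.00)/2 = 716.500.
So far: 17430.2.
k=1: B_{2}/(2)! × [f^{(1)}(37) − f^{(1)}(8)] = 1/12 × (74.0000 − 16.0000) = 4.83333.
Running total after k=1: 17435.0.
k=2: B_{4}/(4)! × [f^{(3)}(37) − f^{(3)}(8)] = −1/720 × (0.00000 − 0.00000) = 0.00000.
Running total after k=2: 17435.0.
k=3: B_{6}/(6)! × [f^{(5)}(37) − f^{(5)}(8)] = 1/30240 × (0.00000 − 0.00000) = 0.00000.

S_3 ≈ 17435.0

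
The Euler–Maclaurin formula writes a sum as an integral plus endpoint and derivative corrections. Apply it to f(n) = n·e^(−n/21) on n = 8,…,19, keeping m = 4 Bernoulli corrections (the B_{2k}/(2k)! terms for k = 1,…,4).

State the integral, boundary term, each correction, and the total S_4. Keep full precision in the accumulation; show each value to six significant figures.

S_4 ≈ 82.7239

Integral: ∫_8^19 x·e^(−x/21) dx = 76.1790.
Endpoint term: (f(8) + f(19))/2 = (5.46568 + 7.68813)/2 = 6.57690.
Running total after boundary: 82.7560.
Order-1 term: 1/12 · (0.0385370 − 0.422940) = -0.0320336.
After k=1: 82.7239.
Order-2 term: −1/720 · (0.00192248 − 0.00405751) = 2.96532e-06.
After k=2: 82.7239.
Order-3 term: 1/30240 · (8.52057e-06 − 1.62267e-05) = -2.54832e-10.
After k=3: 82.7239.
Order-4 term: −1/1209600 · (2.87569e-08 − 5.27271e-08) = 1.98167e-14.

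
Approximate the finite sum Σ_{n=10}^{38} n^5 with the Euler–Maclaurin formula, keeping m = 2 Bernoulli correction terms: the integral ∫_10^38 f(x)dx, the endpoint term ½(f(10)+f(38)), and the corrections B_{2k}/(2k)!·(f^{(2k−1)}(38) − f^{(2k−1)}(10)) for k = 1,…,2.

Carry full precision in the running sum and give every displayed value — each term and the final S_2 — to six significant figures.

S_2 ≈ 5.42188e+08

The integral term ∫_10^38 x^5 dx = 5.01656e+08.
Boundary: ½(f(10) + f(38)) = ½(100000 + 7.92352e+07) = 3.96676e+07.
Running total after boundary: 5.41324e+08.
k=1: B_{2}/(2)! × [f^{(1)}(38) − f^{(1)}(10)] = 1/12 × (1.04257e+07 − 50000.0) = 864640.
After k=1: 5.42188e+08.
k=2: B_{4}/(4)! × [f^{(3)}(38) − f^{(3)}(10)] = −1/720 × (86640.0 − 6000.00) = -112.000.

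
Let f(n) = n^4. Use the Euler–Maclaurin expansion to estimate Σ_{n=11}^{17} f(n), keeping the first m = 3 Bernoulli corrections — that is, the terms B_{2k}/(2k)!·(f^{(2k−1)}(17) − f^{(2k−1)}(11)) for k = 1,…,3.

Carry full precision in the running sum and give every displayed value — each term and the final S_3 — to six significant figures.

The integral term ∫_11^17 x^4 dx = 251761.
Boundary: ½(f(11) + f(17)) = ½(14641.0 + 83521.0) = 49081.0.
Integral + boundary = 300842.
Order-1 term: 1/12 · (19652.0 − 5324.00) = 1194.00.
After k=1: 302036.
Order-2 term: −1/720 · (408.000 − 264.000) = -0.200000.
After k=2: 302036.
Order-3 term: 1/30240 · (0.00000 − 0.00000) = 0.00000.

S_3 ≈ 302036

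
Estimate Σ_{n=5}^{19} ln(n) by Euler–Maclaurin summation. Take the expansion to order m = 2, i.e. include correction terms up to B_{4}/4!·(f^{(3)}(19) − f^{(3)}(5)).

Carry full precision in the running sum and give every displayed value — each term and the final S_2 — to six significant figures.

Integral: ∫_5^19 ln(x) dx = 33.8972.
Boundary: ½(f(5) + f(19)) = ½(1.60944 + 2.94444) = 2.27694.
So far: 36.1741.
k=1: B_{2}/(2)! × [f^{(1)}(19) − f^{(1)}(5)] = 1/12 × (0.0526316 − 0.200000) = -0.0122807.
After k=1: 36.1618.
k=2: B_{4}/(4)! × [f^{(3)}(19) − f^{(3)}(5)] = −1/720 × (0.000291588 − 0.0160000) = 2.18172e-05.

S_2 ≈ 36.1618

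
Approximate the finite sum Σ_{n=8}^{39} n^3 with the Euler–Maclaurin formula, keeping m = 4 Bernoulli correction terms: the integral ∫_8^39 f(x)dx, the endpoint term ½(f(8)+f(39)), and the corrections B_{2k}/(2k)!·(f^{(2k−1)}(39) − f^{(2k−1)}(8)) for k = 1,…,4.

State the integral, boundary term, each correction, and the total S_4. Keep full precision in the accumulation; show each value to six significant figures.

S_4 ≈ 607616

The integral term ∫_8^39 x^3 dx = 577336.
½[f(8) + f(39)] = ½[512.000 + 59319.0] = 29915.5.
So far: 607252.
Order-1 term: 1/12 · (4563.00 − 192.000) = 364.250.
Running total after k=1: 607616.
Order-2 term: −1/720 · (6.00000 − 6.00000) = 0.00000.
Running total after k=2: 607616.
Order-3 term: 1/30240 · (0.00000 − 0.00000) = 0.00000.
Running total after k=3: 607616.
Order-4 term: −1/1209600 · (0.00000 − 0.00000) = 0.00000.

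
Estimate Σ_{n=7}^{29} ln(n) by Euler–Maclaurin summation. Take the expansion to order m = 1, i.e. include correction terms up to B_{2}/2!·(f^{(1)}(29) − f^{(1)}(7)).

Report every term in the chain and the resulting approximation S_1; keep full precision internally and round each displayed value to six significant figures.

S_1 ≈ 64.6778

∫_7^29 ln(x) dx evaluates to 62.0302.
Endpoint term: (f(7) + f(29))/2 = (1.94591 + 3.36730)/2 = 2.65660.
So far: 64.6868.
k=1: B_{2}/(2)! × [f^{(1)}(29) − f^{(1)}(7)] = 1/12 × (0.0344828 − 0.142857) = -0.00903120.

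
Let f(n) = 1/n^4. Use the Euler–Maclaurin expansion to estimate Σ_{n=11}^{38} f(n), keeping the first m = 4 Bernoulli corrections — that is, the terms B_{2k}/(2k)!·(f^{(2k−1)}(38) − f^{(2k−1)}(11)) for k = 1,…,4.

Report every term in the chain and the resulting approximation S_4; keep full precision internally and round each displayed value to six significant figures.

∫_11^38 1/x^4 dx evaluates to 0.000244364.
Endpoint term: (f(11) + f(38))/2 = (6.83013e-05 + 4.79585e-07)/2 = 3.43905e-05.
Running total after boundary: 0.000278754.
Correction k=1: B_{2}/2! · (f^{(1)}(38) − f^{(1)}(11)) = 1/12 · (-5.04826e-08 − (-2.48369e-05)) = 2.06553e-06.
Running total after k=1: 0.000280820.
Correction k=2: B_{4}/4! · (f^{(3)}(38) − f^{(3)}(11)) = −1/720 · (-1.04881e-09 − (-6.15790e-06)) = -8.55118e-09.
Running total after k=2: 0.000280811.
Correction k=3: B_{6}/6! · (f^{(5)}(38) − f^{(5)}(11)) = 1/30240 · (-4.06740e-11 − (-2.84994e-06)) = 9.42426e-11.
Running total after k=3: 0.000280811.
Correction k=4: B_{8}/8! · (f^{(7)}(38) − f^{(7)}(11)) = −1/1209600 · (-2.53508e-12 − (-2.11979e-06)) = -1.75247e-12.

S_4 ≈ 0.000280811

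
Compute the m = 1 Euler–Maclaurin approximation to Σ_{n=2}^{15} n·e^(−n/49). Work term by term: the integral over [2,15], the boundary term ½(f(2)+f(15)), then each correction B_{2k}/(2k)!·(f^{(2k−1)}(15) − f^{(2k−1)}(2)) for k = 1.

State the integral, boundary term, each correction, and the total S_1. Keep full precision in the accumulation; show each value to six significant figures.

S_1 ≈ 96.4760

∫_2^15 x·e^(−x/49) dx evaluates to 90.0279.
Endpoint term: (f(2) + f(15))/2 = (1.92001 + 11.0444)/2 = 6.48223.
Running total after boundary: 96.5101.
Correction k=1: B_{2}/2! · (f^{(1)}(15) − f^{(1)}(2)) = 1/12 · (0.510900 − 0.920822) = -0.0341602.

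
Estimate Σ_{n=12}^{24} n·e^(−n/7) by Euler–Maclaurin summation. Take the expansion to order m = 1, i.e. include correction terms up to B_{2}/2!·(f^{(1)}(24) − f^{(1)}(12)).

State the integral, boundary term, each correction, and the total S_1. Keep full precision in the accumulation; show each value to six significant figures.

S_1 ≈ 18.3882

Integral: ∫_12^24 x·e^(−x/7) dx = 16.9143.
Endpoint term: (f(12) + f(24))/2 = (2.16111 + 0.778398)/2 = 1.46975.
So far: 18.3840.
Correction k=1: B_{2}/2! · (f^{(1)}(24) − f^{(1)}(12)) = 1/12 · (-0.0787664 − (-0.128637)) = 0.00415591.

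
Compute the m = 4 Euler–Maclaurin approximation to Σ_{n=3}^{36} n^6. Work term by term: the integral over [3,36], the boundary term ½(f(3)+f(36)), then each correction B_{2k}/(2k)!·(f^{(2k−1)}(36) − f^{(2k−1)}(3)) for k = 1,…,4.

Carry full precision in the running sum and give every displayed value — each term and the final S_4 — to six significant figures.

S_4 ≈ 1.23135e+10

∫_3^36 x^6 dx evaluates to 1.11949e+10.
Boundary: ½(f(3) + f(36)) = ½(729.000 + 2.17678e+09) = 1.08839e+09.
Integral + boundary = 1.22833e+10.
Order-1 term: 1/12 · (3.62797e+08 − 1458.00) = 3.02330e+07.
Partial sum through k=1: 1.23135e+10.
Order-2 term: −1/720 · (5.59872e+06 − 3240.00) = -7771.50.
Partial sum through k=2: 1.23135e+10.
Order-3 term: 1/30240 · (25920.0 − 2160.00) = 0.785714.
Partial sum through k=3: 1.23135e+10.
Order-4 term: −1/1209600 · (0.00000 − 0.00000) = 0.00000.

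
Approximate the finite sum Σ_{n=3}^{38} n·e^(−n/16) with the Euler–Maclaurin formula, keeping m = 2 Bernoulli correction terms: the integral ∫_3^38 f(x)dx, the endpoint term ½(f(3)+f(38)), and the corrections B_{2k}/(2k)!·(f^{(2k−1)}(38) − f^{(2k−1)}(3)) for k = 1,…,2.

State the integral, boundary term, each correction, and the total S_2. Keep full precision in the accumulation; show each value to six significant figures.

S_2 ≈ 174.604

∫_3^38 x·e^(−x/16) dx evaluates to 171.660.
Endpoint term: (f(3) + f(38))/2 = (2.48709 + 3.53455)/2 = 3.01082.
Integral + boundary = 174.671.
Order-1 term: 1/12 · (-0.127895 − 0.673586) = -0.0667901.
Running total after k=1: 174.604.
Order-2 term: −1/720 · (0.000227086 − 0.00910799) = 1.23346e-05.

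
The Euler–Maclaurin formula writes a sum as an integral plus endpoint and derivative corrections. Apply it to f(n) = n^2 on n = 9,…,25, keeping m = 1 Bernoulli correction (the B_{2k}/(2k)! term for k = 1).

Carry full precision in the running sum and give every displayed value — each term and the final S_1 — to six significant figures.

S_1 ≈ 5321.00

The integral term ∫_9^25 x^2 dx = 4965.33.
Endpoint term: (f(9) + f(25))/2 = (81.0000 + 625.000)/2 = 353.000.
Integral + boundary = 5318.33.
Correction k=1: B_{2}/2! · (f^{(1)}(25) − f^{(1)}(9)) = 1/12 · (50.0000 − 18.0000) = 2.66667.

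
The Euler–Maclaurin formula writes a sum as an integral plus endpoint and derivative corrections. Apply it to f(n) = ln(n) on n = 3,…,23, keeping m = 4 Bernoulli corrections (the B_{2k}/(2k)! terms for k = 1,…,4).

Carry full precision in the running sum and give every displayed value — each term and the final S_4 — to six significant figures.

Integral: ∫_3^23 ln(x) dx = 48.8205.
½[f(3) + f(23)] = ½[1.09861 + 3.13549] = 2.11705.
Integral + boundary = 50.9376.
Order-1 term: 1/12 · (0.0434783 − 0.333333) = -0.0241546.
Partial sum through k=1: 50.9134.
Order-2 term: −1/720 · (0.000164379 − 0.0740741) = 0.000102652.
Partial sum through k=2: 50.9135.
Order-3 term: 1/30240 · (3.72883e-06 − 0.0987654) = -3.26593e-06.
Partial sum through k=3: 50.9135.
Order-4 term: −1/1209600 · (2.11465e-07 − 0.329218) = 2.72171e-07.

S_4 ≈ 50.9135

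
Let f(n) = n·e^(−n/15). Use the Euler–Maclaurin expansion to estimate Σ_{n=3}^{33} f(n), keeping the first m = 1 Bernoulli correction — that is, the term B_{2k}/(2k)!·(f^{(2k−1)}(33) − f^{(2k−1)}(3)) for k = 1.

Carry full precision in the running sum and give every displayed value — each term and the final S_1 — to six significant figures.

S_1 ≈ 144.270

Integral: ∫_3^33 x·e^(−x/15) dx = 141.279.
½[f(3) + f(33)] = ½[2.45619 + 3.65650] = 3.05635.
Integral + boundary = 144.335.
Order-1 term: 1/12 · (-0.132964 − 0.654985) = -0.0656624.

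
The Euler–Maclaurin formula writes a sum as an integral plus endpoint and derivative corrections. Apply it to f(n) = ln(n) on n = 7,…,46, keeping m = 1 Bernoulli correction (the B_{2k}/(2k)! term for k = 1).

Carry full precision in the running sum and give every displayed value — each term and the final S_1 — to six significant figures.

S_1 ≈ 126.373

The integral term ∫_7^46 ln(x) dx = 123.496.
Endpoint term: (f(7) + f(46))/2 = (1.94591 + 3.82864)/2 = 2.88728.
Integral + boundary = 126.383.
k=1: B_{2}/(2)! × [f^{(1)}(46) − f^{(1)}(7)] = 1/12 × (0.0217391 − 0.142857) = -0.0100932.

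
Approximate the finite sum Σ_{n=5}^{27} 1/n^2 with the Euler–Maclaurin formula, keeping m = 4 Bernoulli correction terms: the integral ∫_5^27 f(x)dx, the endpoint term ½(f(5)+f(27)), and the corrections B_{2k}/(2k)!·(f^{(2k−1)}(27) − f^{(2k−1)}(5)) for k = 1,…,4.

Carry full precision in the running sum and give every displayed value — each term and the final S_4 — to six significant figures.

S_4 ≈ 0.184963

∫_5^27 1/x^2 dx evaluates to 0.162963.
½[f(5) + f(27)] = ½[0.0400000 + 0.00137174] = 0.0206859.
Running total after boundary: 0.183649.
Correction k=1: B_{2}/2! · (f^{(1)}(27) − f^{(1)}(5)) = 1/12 · (-0.000101611 − (-0.0160000)) = 0.00132487.
Running total after k=1: 0.184974.
Correction k=2: B_{4}/4! · (f^{(3)}(27) − f^{(3)}(5)) = −1/720 · (-1.67260e-06 − (-0.00768000)) = -1.06643e-05.
Running total after k=2: 0.184963.
Correction k=3: B_{6}/6! · (f^{(5)}(27) − f^{(5)}(5)) = 1/30240 · (-6.88313e-08 − (-0.00921600)) = 3.04760e-07.
Running total after k=3: 0.184963.
Correction k=4: B_{8}/8! · (f^{(7)}(27) − f^{(7)}(5)) = −1/1209600 · (-5.28745e-09 − (-0.0206438)) = -1.70667e-08.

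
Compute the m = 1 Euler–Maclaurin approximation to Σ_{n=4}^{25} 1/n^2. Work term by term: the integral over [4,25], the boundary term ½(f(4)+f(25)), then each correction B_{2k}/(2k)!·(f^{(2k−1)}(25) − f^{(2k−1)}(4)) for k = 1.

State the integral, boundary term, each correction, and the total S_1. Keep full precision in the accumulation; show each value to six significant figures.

S_1 ≈ 0.244644

The integral term ∫_4^25 1/x^2 dx = 0.210000.
Endpoint term: (f(4) + f(25))/2 = (0.0625000 + 0.00160000)/2 = 0.0320500.
So far: 0.242050.
Correction k=1: B_{2}/2! · (f^{(1)}(25) − f^{(1)}(4)) = 1/12 · (-0.000128000 − (-0.0312500)) = 0.00259350.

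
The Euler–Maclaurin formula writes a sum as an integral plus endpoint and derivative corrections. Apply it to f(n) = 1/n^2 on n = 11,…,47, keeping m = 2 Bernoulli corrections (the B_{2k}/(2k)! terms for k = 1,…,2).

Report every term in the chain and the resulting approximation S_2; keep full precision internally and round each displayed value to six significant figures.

∫_11^47 1/x^2 dx evaluates to 0.0696325.
½[f(11) + f(47)] = ½[0.00826446 + 0.000452694] = 0.00435858.
Running total after boundary: 0.0739911.
Order-1 term: 1/12 · (-1.92636e-05 − (-0.00150263)) = 0.000123614.
Running total after k=1: 0.0741147.
Order-2 term: −1/720 · (-1.04646e-07 − (-0.000149021)) = -2.06828e-07.

S_2 ≈ 0.0741145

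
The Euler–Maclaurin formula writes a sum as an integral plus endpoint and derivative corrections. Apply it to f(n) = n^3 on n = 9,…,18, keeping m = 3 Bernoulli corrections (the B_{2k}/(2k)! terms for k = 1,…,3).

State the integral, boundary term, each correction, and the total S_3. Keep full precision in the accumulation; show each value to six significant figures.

The integral term ∫_9^18 x^3 dx = 24603.8.
Boundary: ½(f(9) + f(18)) = ½(729.000 + 5832.00) = 3280.50.
So far: 27884.2.
k=1: B_{2}/(2)! × [f^{(1)}(18) − f^{(1)}(9)] = 1/12 × (972.000 − 243.000) = 60.7500.
After k=1: 27945.0.
k=2: B_{4}/(4)! × [f^{(3)}(18) − f^{(3)}(9)] = −1/720 × (6.00000 − 6.00000) = 0.00000.
After k=2: 27945.0.
k=3: B_{6}/(6)! × [f^{(5)}(18) − f^{(5)}(9)] = 1/30240 × (0.00000 − 0.00000) = 0.00000.

S_3 ≈ 27945.0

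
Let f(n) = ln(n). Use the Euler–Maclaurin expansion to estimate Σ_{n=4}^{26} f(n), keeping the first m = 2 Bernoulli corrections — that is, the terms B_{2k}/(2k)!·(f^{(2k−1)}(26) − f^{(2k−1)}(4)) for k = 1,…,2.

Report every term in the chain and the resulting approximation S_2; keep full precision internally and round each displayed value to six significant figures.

∫_4^26 ln(x) dx evaluates to 57.1653.
½[f(4) + f(26)] = ½[1.38629 + 3.25810] = 2.32220.
Running total after boundary: 59.4875.
k=1: B_{2}/(2)! × [f^{(1)}(26) − f^{(1)}(4)] = 1/12 × (0.0384615 − 0.250000) = -0.0176282.
Partial sum through k=1: 59.4699.
k=2: B_{4}/(4)! × [f^{(3)}(26) − f^{(3)}(4)] = −1/720 × (0.000113792 − 0.0312500) = 4.32447e-05.

S_2 ≈ 59.4699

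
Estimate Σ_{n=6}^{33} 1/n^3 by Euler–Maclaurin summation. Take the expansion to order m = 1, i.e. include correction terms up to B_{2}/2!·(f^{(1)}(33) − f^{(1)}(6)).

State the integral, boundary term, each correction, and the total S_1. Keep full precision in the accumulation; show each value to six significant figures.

The integral term ∫_6^33 1/x^3 dx = 0.0134298.
½[f(6) + f(33)] = ½[0.00462963 + 2.78265e-05] = 0.00232873.
So far: 0.0157585.
Order-1 term: 1/12 · (-2.52968e-06 − (-0.00231481)) = 0.000192690.

S_1 ≈ 0.0159512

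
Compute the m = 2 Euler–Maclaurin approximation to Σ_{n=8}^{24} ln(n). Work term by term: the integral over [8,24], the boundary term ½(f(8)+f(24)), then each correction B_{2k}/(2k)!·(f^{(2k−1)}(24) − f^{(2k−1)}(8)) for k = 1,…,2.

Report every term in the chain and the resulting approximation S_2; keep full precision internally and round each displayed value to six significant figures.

S_2 ≈ 46.2596

The integral term ∫_8^24 ln(x) dx = 43.6378.
½[f(8) + f(24)] = ½[2.07944 + 3.17805] = 2.62875.
So far: 46.2665.
Order-1 term: 1/12 · (0.0416667 − 0.125000) = -0.00694444.
Running total after k=1: 46.2596.
Order-2 term: −1/720 · (0.000144676 − 0.00390625) = 5.22441e-06.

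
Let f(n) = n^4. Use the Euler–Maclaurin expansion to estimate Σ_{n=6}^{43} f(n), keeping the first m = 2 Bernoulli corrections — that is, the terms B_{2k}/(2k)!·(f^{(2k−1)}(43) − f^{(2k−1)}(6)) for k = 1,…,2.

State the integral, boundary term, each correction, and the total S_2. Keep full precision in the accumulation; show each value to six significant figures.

The integral term ∫_6^43 x^4 dx = 2.94001e+07.
Boundary: ½(f(6) + f(43)) = ½(1296.00 + 3.41880e+06) = 1.71005e+06.
Running total after boundary: 3.11102e+07.
Order-1 term: 1/12 · (318028 − 864.000) = 26430.3.
Partial sum through k=1: 3.11366e+07.
Order-2 term: −1/720 · (1032.00 − 144.000) = -1.23333.

S_2 ≈ 3.11366e+07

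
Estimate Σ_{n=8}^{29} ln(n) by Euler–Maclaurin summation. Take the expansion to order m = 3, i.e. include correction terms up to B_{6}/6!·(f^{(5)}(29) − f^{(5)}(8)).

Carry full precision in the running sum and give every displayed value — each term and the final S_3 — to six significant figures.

The integral term ∫_8^29 ln(x) dx = 60.0160.
½[f(8) + f(29)] = ½[2.07944 + 3.36730] = 2.72337.
Running total after boundary: 62.7394.
k=1: B_{2}/(2)! × [f^{(1)}(29) − f^{(1)}(8)] = 1/12 × (0.0344828 − 0.125000) = -0.00754310.
Partial sum through k=1: 62.7319.
k=2: B_{4}/(4)! × [f^{(3)}(29) − f^{(3)}(8)] = −1/720 × (8.20042e-05 − 0.00390625) = 5.31145e-06.
Partial sum through k=2: 62.7319.
k=3: B_{6}/(6)! × [f^{(5)}(29) − f^{(5)}(8)] = 1/30240 × (1.17010e-06 − 0.000732422) = -2.41816e-08.

S_3 ≈ 62.7319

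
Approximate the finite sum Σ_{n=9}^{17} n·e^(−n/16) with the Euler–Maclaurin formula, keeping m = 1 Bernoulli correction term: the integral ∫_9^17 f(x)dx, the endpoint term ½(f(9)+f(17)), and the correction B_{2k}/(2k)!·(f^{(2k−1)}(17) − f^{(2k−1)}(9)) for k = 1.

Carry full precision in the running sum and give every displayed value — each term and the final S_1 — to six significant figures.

S_1 ≈ 50.9202

Integral: ∫_9^17 x·e^(−x/16) dx = 45.4412.
½[f(9) + f(17)] = ½[5.12805 + 5.87504] = 5.50154.
So far: 50.9428.
Order-1 term: 1/12 · (-0.0215994 − 0.249280) = -0.0225733.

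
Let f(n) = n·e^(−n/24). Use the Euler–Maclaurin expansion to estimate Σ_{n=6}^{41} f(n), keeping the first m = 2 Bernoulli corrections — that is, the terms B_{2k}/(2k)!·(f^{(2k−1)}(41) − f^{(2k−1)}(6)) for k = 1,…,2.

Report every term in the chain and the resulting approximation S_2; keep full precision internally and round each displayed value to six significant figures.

∫_6^41 x·e^(−x/24) dx evaluates to 278.115.
Endpoint term: (f(6) + f(41))/2 = (4.67280 + 7.42787)/2 = 6.05034.
So far: 284.166.
Correction k=1: B_{2}/2! · (f^{(1)}(41) − f^{(1)}(6)) = 1/12 · (-0.128327 − 0.584101) = -0.0593690.
Running total after k=1: 284.106.
Correction k=2: B_{4}/4! · (f^{(3)}(41) − f^{(3)}(6)) = −1/720 · (0.000406264 − 0.00371823) = 4.59996e-06.

S_2 ≈ 284.106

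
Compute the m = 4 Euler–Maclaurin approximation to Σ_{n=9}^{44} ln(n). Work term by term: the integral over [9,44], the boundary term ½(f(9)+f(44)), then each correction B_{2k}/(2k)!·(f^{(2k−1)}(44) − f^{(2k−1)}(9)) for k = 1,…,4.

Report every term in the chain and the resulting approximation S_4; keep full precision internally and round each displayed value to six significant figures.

∫_9^44 ln(x) dx evaluates to 111.729.
½[f(9) + f(44)] = ½[2.19722 + 3.78419] = 2.99071.
Integral + boundary = 114.720.
Order-1 term: 1/12 · (0.0227273 − 0.111111) = -0.00736532.
Running total after k=1: 114.713.
Order-2 term: −1/720 · (2.34786e-05 − 0.00274348) = 3.77779e-06.
Running total after k=2: 114.713.
Order-3 term: 1/30240 · (1.45528e-07 − 0.000406442) = -1.34357e-08.
Running total after k=3: 114.713.
Order-4 term: −1/1209600 · (2.25509e-09 − 0.000150534) = 1.24448e-10.

S_4 ≈ 114.713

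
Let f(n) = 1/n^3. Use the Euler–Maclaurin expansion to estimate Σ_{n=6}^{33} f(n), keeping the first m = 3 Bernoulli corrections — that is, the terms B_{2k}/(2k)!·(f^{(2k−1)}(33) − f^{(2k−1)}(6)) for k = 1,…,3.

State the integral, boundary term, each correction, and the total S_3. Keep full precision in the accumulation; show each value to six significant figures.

Integral: ∫_6^33 1/x^3 dx = 0.0134298.
Endpoint term: (f(6) + f(33))/2 = (0.00462963 + 2.78265e-05)/2 = 0.00232873.
So far: 0.0157585.
k=1: B_{2}/(2)! × [f^{(1)}(33) − f^{(1)}(6)] = 1/12 × (-2.52968e-06 − (-0.00231481)) = 0.000192690.
Partial sum through k=1: 0.0159512.
k=2: B_{4}/(4)! × [f^{(3)}(33) − f^{(3)}(6)] = −1/720 × (-4.64588e-08 − (-0.00128601)) = -1.78606e-06.
Partial sum through k=2: 0.0159494.
k=3: B_{6}/(6)! × [f^{(5)}(33) − f^{(5)}(6)] = 1/30240 × (-1.79180e-09 − (-0.00150034)) = 4.96145e-08.

S_3 ≈ 0.0159494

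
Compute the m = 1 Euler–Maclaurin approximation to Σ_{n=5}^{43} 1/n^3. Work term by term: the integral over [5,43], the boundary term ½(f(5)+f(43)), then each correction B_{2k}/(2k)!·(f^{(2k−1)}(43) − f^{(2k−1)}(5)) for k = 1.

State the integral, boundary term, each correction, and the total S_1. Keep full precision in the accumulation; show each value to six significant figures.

S_1 ≈ 0.0241358

Integral: ∫_5^43 1/x^3 dx = 0.0197296.
½[f(5) + f(43)] = ½[0.00800000 + 1.25775e-05] = 0.00400629.
Running total after boundary: 0.0237359.
Correction k=1: B_{2}/2! · (f^{(1)}(43) − f^{(1)}(5)) = 1/12 · (-8.77501e-07 − (-0.00480000)) = 0.000399927.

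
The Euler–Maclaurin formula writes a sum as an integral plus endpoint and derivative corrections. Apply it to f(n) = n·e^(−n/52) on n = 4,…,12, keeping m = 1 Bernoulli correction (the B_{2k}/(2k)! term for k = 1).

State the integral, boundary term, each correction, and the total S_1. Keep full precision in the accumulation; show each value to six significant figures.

The integral term ∫_4^12 x·e^(−x/52) dx = 54.2241.
Boundary: ½(f(4) + f(12)) = ½(3.70384 + 9.52707) = 6.61546.
Running total after boundary: 60.8395.
Correction k=1: B_{2}/2! · (f^{(1)}(12) − f^{(1)}(4)) = 1/12 · (0.610710 − 0.854733) = -0.0203353.

S_1 ≈ 60.8192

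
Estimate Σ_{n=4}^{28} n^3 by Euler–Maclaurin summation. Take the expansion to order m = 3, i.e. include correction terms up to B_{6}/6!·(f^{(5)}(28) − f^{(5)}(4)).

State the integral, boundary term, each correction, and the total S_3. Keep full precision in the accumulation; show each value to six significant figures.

S_3 ≈ 164800

Integral: ∫_4^28 x^3 dx = 153600.
Endpoint term: (f(4) + f(28))/2 = (64.0000 + 21952.0)/2 = 11008.0.
Running total after boundary: 164608.
Correction k=1: B_{2}/2! · (f^{(1)}(28) − f^{(1)}(4)) = 1/12 · (2352.00 − 48.0000) = 192.000.
Running total after k=1: 164800.
Correction k=2: B_{4}/4! · (f^{(3)}(28) − f^{(3)}(4)) = −1/720 · (6.00000 − 6.00000) = 0.00000.
Running total after k=2: 164800.
Correction k=3: B_{6}/6! · (f^{(5)}(28) − f^{(5)}(4)) = 1/30240 · (0.00000 − 0.00000) = 0.00000.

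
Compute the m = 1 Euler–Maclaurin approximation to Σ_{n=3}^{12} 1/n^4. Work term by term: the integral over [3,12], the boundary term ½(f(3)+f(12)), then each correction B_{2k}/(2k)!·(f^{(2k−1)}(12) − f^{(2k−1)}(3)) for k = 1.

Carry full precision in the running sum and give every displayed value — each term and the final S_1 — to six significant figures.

S_1 ≈ 0.0197201

∫_3^12 1/x^4 dx evaluates to 0.0121528.
Boundary: ½(f(3) + f(12)) = ½(0.0123457 + 4.82253e-05) = 0.00619695.
Running total after boundary: 0.0183497.
Order-1 term: 1/12 · (-1.60751e-05 − (-0.0164609)) = 0.00137040.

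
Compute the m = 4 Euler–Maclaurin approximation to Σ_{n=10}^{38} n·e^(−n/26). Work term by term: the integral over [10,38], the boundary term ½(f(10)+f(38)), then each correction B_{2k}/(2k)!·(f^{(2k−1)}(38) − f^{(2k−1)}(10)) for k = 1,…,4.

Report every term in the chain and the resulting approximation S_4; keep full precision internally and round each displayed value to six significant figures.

S_4 ≈ 259.065

Integral: ∫_10^38 x·e^(−x/26) dx = 251.300.
½[f(10) + f(38)] = ½[6.80712 + 8.81141] = 7.80927.
So far: 259.109.
k=1: B_{2}/(2)! × [f^{(1)}(38) − f^{(1)}(10)] = 1/12 × (-0.107021 − 0.418900) = -0.0438268.
After k=1: 259.065.
k=2: B_{4}/(4)! × [f^{(3)}(38) − f^{(3)}(10)] = −1/720 × (0.000527718 − 0.00263362) = 2.92486e-06.
After k=2: 259.065.
k=3: B_{6}/(6)! × [f^{(5)}(38) − f^{(5)}(10)] = 1/30240 × (1.79549e-06 − 6.87509e-06) = -1.67976e-10.
After k=3: 259.065.
k=4: B_{8}/(8)! × [f^{(7)}(38) − f^{(7)}(10)] = −1/1209600 × (4.15730e-09 − 1.45774e-08) = 8.61446e-15.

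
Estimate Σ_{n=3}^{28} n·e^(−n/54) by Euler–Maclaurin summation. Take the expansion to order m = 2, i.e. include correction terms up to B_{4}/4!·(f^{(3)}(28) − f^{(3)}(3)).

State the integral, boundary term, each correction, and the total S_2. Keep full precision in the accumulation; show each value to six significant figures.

∫_3^28 x·e^(−x/54) dx evaluates to 275.223.
Boundary: ½(f(3) + f(28)) = ½(2.83788 + 16.6713) = 9.75457.
Integral + boundary = 284.978.
k=1: B_{2}/(2)! × [f^{(1)}(28) − f^{(1)}(3)] = 1/12 × (0.286675 − 0.893406) = -0.0505609.
After k=1: 284.927.
k=2: B_{4}/(4)! × [f^{(3)}(28) − f^{(3)}(3)] = −1/720 × (0.000506680 − 0.000955187) = 6.22926e-07.

S_2 ≈ 284.927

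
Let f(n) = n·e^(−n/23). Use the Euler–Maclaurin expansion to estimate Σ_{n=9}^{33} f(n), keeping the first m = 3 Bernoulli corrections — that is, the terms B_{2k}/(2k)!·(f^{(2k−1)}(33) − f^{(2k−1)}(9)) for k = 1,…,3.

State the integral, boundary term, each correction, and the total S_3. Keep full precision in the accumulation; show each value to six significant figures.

∫_9^33 x·e^(−x/23) dx evaluates to 190.905.
½[f(9) + f(33)] = ½[6.08557 + 7.85952] = 6.97254.
Running total after boundary: 197.878.
k=1: B_{2}/(2)! × [f^{(1)}(33) − f^{(1)}(9)] = 1/12 × (-0.103551 − 0.411584) = -0.0429279.
After k=1: 197.835.
k=2: B_{4}/(4)! × [f^{(3)}(33) − f^{(3)}(9)] = −1/720 × (0.000704694 − 0.00333447) = 3.65246e-06.
After k=2: 197.835.
k=3: B_{6}/(6)! × [f^{(5)}(33) − f^{(5)}(9)] = 1/30240 × (3.03429e-06 − 1.11359e-05) = -2.67911e-10.

S_3 ≈ 197.835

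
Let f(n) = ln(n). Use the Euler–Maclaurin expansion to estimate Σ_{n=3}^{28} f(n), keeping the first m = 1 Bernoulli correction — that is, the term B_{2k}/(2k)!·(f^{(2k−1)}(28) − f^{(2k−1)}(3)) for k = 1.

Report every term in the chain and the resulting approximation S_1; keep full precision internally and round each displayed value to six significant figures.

S_1 ≈ 67.1965

Integral: ∫_3^28 ln(x) dx = 65.0059.
Boundary: ½(f(3) + f(28)) = ½(1.09861 + 3.33220) = 2.21541.
So far: 67.2213.
Correction k=1: B_{2}/2! · (f^{(1)}(28) − f^{(1)}(3)) = 1/12 · (0.0357143 − 0.333333) = -0.0248016.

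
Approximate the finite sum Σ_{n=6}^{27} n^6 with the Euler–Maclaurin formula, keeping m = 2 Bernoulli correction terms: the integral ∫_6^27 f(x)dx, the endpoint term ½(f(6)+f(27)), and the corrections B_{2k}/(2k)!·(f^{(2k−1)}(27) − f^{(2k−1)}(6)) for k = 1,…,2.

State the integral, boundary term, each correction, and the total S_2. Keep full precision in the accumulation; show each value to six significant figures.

S_2 ≈ 1.69520e+09

The integral term ∫_6^27 x^6 dx = 1.49430e+09.
Boundary: ½(f(6) + f(27)) = ½(46656.0 + 3.87420e+08) = 1.93734e+08.
Running total after boundary: 1.68803e+09.
Order-1 term: 1/12 · (8.60934e+07 − 46656.0) = 7.17057e+06.
After k=1: 1.69520e+09.
Order-2 term: −1/720 · (2.36196e+06 − 25920.0) = -3244.50.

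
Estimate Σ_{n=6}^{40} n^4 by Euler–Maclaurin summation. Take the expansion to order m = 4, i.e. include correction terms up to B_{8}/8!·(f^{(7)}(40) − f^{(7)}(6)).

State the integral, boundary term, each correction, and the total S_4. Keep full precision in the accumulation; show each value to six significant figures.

The integral term ∫_6^40 x^4 dx = 2.04784e+07.
Boundary: ½(f(6) + f(40)) = ½(1296.00 + 2.56000e+06) = 1.28065e+06.
Running total after boundary: 2.17591e+07.
Order-1 term: 1/12 · (256000 − 864.000) = 21261.3.
Partial sum through k=1: 2.17804e+07.
Order-2 term: −1/720 · (960.000 − 144.000) = -1.13333.
Partial sum through k=2: 2.17804e+07.
Order-3 term: 1/30240 · (0.00000 − 0.00000) = 0.00000.
Partial sum through k=3: 2.17804e+07.
Order-4 term: −1/1209600 · (0.00000 − 0.00000) = 0.00000.

S_4 ≈ 2.17804e+07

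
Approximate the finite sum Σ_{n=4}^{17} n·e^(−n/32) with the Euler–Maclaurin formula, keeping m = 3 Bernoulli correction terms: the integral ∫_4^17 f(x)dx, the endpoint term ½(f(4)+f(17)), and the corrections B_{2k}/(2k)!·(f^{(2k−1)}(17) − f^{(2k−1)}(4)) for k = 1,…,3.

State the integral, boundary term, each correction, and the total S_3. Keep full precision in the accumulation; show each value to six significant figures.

∫_4^17 x·e^(−x/32) dx evaluates to 94.8568.
Boundary: ½(f(4) + f(17)) = ½(3.52999 + 9.99378) = 6.76189.
Integral + boundary = 101.619.
k=1: B_{2}/(2)! × [f^{(1)}(17) − f^{(1)}(4)] = 1/12 × (0.275564 − 0.772185) = -0.0413851.
After k=1: 101.577.
k=2: B_{4}/(4)! × [f^{(3)}(17) − f^{(3)}(4)] = −1/720 × (0.00141729 − 0.00247771) = 1.47281e-06.
After k=2: 101.577.
k=3: B_{6}/(6)! × [f^{(5)}(17) − f^{(5)}(4)] = 1/30240 × (2.50534e-06 − 4.10287e-06) = -5.28283e-11.

S_3 ≈ 101.577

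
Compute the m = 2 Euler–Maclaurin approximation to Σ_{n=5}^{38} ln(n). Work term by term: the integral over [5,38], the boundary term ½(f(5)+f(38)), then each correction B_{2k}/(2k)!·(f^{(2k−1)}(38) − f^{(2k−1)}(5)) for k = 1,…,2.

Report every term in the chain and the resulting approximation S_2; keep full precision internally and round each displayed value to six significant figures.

Integral: ∫_5^38 ln(x) dx = 97.1811.
Boundary: ½(f(5) + f(38)) = ½(1.60944 + 3.63759) = 2.62351.
Integral + boundary = 99.8046.
Order-1 term: 1/12 · (0.0263158 − 0.200000) = -0.0144737.
After k=1: 99.7901.
Order-2 term: −1/720 · (3.64485e-05 − 0.0160000) = 2.21716e-05.

S_2 ≈ 99.7901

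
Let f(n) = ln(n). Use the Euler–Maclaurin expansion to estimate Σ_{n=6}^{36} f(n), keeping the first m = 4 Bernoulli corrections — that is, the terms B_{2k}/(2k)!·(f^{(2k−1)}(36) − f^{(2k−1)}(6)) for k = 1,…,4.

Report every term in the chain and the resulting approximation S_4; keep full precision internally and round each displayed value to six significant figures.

S_4 ≈ 90.9322

Integral: ∫_6^36 ln(x) dx = 88.2561.
½[f(6) + f(36)] = ½[1.79176 + 3.58352] = 2.68764.
Integral + boundary = 90.9438.
k=1: B_{2}/(2)! × [f^{(1)}(36) − f^{(1)}(6)] = 1/12 × (0.0277778 − 0.166667) = -0.0115741.
After k=1: 90.9322.
k=2: B_{4}/(4)! × [f^{(3)}(36) − f^{(3)}(6)] = −1/720 × (4.28669e-05 − 0.00925926) = 1.28005e-05.
After k=2: 90.9322.
k=3: B_{6}/(6)! × [f^{(5)}(36) − f^{(5)}(6)] = 1/30240 × (3.96916e-07 − 0.00308642) = -1.02051e-07.
After k=3: 90.9322.
k=4: B_{8}/(8)! × [f^{(7)}(36) − f^{(7)}(6)] = −1/1209600 × (9.18787e-09 − 0.00257202) = 2.12633e-09.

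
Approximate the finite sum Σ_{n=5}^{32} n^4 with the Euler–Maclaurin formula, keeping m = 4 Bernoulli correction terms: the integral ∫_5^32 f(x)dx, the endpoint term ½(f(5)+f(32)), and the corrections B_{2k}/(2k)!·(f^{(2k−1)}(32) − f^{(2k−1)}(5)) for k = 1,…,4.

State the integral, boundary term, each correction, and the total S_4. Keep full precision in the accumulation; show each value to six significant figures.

S_4 ≈ 7.24574e+06

Integral: ∫_5^32 x^4 dx = 6.71026e+06.
½[f(5) + f(32)] = ½[625.000 + 1.04858e+06] = 524600.
Integral + boundary = 7.23486e+06.
Order-1 term: 1/12 · (131072 − 500.000) = 10881.0.
After k=1: 7.24574e+06.
Order-2 term: −1/720 · (768.000 − 120.000) = -0.900000.
After k=2: 7.24574e+06.
Order-3 term: 1/30240 · (0.00000 − 0.00000) = 0.00000.
After k=3: 7.24574e+06.
Order-4 term: −1/1209600 · (0.00000 − 0.00000) = 0.00000.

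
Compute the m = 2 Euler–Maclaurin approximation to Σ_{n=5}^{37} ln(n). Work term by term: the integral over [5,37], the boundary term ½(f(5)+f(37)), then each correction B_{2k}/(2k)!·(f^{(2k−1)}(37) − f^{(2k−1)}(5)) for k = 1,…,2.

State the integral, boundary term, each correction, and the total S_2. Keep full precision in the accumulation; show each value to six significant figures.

The integral term ∫_5^37 ln(x) dx = 93.5568.
½[f(5) + f(37)] = ½[1.60944 + 3.61092] = 2.61018.
Integral + boundary = 96.1670.
k=1: B_{2}/(2)! × [f^{(1)}(37) − f^{(1)}(5)] = 1/12 × (0.0270270 − 0.200000) = -0.0144144.
Running total after k=1: 96.1525.
k=2: B_{4}/(4)! × [f^{(3)}(37) − f^{(3)}(5)] = −1/720 × (3.94843e-05 − 0.0160000) = 2.21674e-05.

S_2 ≈ 96.1526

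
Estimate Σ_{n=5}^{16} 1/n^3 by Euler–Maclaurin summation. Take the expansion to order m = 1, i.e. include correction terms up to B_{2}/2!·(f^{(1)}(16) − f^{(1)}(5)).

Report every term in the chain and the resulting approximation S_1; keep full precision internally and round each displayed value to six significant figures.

The integral term ∫_5^16 1/x^3 dx = 0.0180469.
Boundary: ½(f(5) + f(16)) = ½(0.00800000 + 0.000244141) = 0.00412207.
Integral + boundary = 0.0221689.
k=1: B_{2}/(2)! × [f^{(1)}(16) − f^{(1)}(5)] = 1/12 × (-4.57764e-05 − (-0.00480000)) = 0.000396185.

S_1 ≈ 0.0225651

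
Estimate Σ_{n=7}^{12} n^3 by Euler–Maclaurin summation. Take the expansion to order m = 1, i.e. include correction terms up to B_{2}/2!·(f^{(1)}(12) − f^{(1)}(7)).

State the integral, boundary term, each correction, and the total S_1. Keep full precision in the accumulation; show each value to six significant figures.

∫_7^12 x^3 dx evaluates to 4583.75.
Boundary: ½(f(7) + f(12)) = ½(343.000 + 1728.00) = 1035.50.
Integral + boundary = 5619.25.
k=1: B_{2}/(2)! × [f^{(1)}(12) − f^{(1)}(7)] = 1/12 × (432.000 − 147.000) = 23.7500.

S_1 ≈ 5643.00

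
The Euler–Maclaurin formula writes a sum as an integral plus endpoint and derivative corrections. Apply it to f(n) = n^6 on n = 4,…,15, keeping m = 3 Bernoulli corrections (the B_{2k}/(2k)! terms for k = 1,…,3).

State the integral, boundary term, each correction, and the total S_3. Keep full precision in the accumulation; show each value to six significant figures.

S_3 ≈ 3.04821e+07

∫_4^15 x^6 dx evaluates to 2.44061e+07.
½[f(4) + f(15)] = ½[4096.00 + 1.13906e+07] = 5.69736e+06.
Running total after boundary: 3.01035e+07.
Correction k=1: B_{2}/2! · (f^{(1)}(15) − f^{(1)}(4)) = 1/12 · (4.55625e+06 − 6144.00) = 379176.
Partial sum through k=1: 3.04827e+07.
Correction k=2: B_{4}/4! · (f^{(3)}(15) − f^{(3)}(4)) = −1/720 · (405000 − 7680.00) = -551.833.
Partial sum through k=2: 3.04821e+07.
Correction k=3: B_{6}/6! · (f^{(5)}(15) − f^{(5)}(4)) = 1/30240 · (10800.0 − 2880.00) = 0.261905.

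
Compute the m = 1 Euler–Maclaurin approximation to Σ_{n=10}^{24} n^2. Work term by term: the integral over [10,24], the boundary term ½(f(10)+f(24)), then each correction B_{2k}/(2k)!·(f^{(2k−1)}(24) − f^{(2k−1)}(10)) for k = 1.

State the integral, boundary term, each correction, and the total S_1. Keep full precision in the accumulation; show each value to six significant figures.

S_1 ≈ 4615.00

Integral: ∫_10^24 x^2 dx = 4274.67.
Boundary: ½(f(10) + f(24)) = ½(100.000 + 576.000) = 338.000.
Integral + boundary = 4612.67.
Order-1 term: 1/12 · (48.0000 − 20.0000) = 2.33333.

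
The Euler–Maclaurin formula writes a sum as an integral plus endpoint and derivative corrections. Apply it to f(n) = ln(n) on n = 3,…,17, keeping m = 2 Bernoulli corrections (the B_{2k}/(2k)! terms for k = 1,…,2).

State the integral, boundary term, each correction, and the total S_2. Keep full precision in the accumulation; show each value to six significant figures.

∫_3^17 ln(x) dx evaluates to 30.8688.
½[f(3) + f(17)] = ½[1.09861 + 2.83321] = 1.96591.
So far: 32.8347.
k=1: B_{2}/(2)! × [f^{(1)}(17) − f^{(1)}(3)] = 1/12 × (0.0588235 − 0.333333) = -0.0228758.
Partial sum through k=1: 32.8118.
k=2: B_{4}/(4)! × [f^{(3)}(17) − f^{(3)}(3)] = −1/720 × (0.000407083 − 0.0740741) = 0.000102315.

S_2 ≈ 32.8119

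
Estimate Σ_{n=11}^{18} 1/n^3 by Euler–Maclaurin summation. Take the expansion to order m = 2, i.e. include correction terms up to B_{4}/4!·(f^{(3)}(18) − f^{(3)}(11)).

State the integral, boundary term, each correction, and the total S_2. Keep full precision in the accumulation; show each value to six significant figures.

∫_11^18 1/x^3 dx evaluates to 0.00258902.
Boundary: ½(f(11) + f(18)) = ½(0.000751315 + 0.000171468) = 0.000461391.
Running total after boundary: 0.00305041.
Correction k=1: B_{2}/2! · (f^{(1)}(18) − f^{(1)}(11)) = 1/12 · (-2.85780e-05 − (-0.000204904)) = 1.46938e-05.
Partial sum through k=1: 0.00306511.
Correction k=2: B_{4}/4! · (f^{(3)}(18) − f^{(3)}(11)) = −1/720 · (-1.76407e-06 − (-3.38684e-05)) = -4.45894e-08.

S_2 ≈ 0.00306506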